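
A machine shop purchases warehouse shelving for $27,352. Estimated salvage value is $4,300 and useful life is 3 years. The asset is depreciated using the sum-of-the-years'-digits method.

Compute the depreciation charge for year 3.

Depreciable base = $27,352 − $4,300 = $23,052.
Sum of the years' digits = 3+2+1 = 6.
Year 1: $23,052 × 3/6 = $11,526. Book value $15,826.
Year 2: $23,052 × 2/6 = $7,684. Book value $8,142.
Year 3: $23,052 × 1/6 = $3,842. Book value $4,300.

$3,842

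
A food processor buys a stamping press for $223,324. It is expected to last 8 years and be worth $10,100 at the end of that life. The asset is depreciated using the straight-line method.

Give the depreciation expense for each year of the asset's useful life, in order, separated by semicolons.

Depreciable base = $223,324 − $10,100 = $213,224.
Annual expense = $213,224 / 8 = $26,653.
End of year 1: book value $196,671.
End of year 2: book value $170,018.
End of year 3: book value $143,365.
End of year 4: book value $116,712.
End of year 5: book value $90,059.
End of year 6: book value $63,406.
End of year 7: book value $36,753.
End of year 8: book value $10,100.

$26,653; $26,653; $26,653; $26,653; $26,653; $26,653; $26,653; $26,653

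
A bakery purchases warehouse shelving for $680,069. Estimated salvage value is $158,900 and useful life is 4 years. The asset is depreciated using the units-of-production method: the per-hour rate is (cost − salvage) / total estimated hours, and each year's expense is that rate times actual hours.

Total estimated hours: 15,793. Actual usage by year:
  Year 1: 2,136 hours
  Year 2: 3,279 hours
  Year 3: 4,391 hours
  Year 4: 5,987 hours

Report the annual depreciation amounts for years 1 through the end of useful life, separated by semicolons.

Depreciable base = $680,069 − $158,900 = $521,169.
Rate = $521,169 / 15,793 hours = $33 per hour.
Year 1: 2,136 × $33 = $70,488. Book value $609,581.
Year 2: 3,279 × $33 = $108,207. Book value $501,374.
Year 3: 4,391 × $33 = $144,903. Book value $356,471.
Year 4: 5,987 × $33 = $197,571. Book value $158,900.

$70,488; $108,207; $144,903; $197,571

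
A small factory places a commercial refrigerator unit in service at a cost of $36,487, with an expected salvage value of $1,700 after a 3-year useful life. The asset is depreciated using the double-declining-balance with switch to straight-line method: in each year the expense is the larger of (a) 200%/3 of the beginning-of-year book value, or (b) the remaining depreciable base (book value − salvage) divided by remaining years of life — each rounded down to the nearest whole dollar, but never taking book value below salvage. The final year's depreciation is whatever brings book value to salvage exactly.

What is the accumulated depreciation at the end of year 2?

$32,432

Depreciable base = $36,487 − $1,700 = $34,787.
Year 1: DB = ⌊$36,487 × 200%/3⌋ = $24,324; SL = ⌊$34,787/3⌋ = $11,595 → take DB $24,324. Book value $12,163.
Year 2: DB = ⌊$12,163 × 200%/3⌋ = $8,108; SL = ⌊$10,463/2⌋ = $5,231 → take DB $8,108. Book value $4,055.
Accumulated through year 2 = $36,487 − $4,055 = $32,432.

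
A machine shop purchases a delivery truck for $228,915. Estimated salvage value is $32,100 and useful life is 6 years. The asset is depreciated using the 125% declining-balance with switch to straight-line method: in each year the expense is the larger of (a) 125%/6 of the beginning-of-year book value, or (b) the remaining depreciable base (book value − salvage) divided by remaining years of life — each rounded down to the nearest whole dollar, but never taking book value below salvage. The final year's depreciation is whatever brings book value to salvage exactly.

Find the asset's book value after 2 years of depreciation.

Depreciable base = $228,915 − $32,100 = $196,815.
Year 1: DB = ⌊$228,915 × 125%/6⌋ = $47,690; SL = ⌊$196,815/6⌋ = $32,802 → take DB $47,690. Book value $181,225.
Year 2: DB = ⌊$181,225 × 125%/6⌋ = $37,755; SL = ⌊$149,125/5⌋ = $29,825 → take DB $37,755. Book value $143,470.

$143,470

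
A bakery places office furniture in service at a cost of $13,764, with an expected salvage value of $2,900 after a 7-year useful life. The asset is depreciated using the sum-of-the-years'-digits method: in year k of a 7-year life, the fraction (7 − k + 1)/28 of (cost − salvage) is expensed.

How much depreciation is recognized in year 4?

Depreciable base = $13,764 − $2,900 = $10,864.
Sum of the years' digits = 7+6+5+4+3+2+1 = 28.
Year 1: $10,864 × 7/28 = $2,716. Book value $11,048.
Year 2: $10,864 × 6/28 = $2,328. Book value $8,720.
Year 3: $10,864 × 5/28 = $1,940. Book value $6,780.
Year 4: $10,864 × 4/28 = $1,552. Book value $5,228.

$1,552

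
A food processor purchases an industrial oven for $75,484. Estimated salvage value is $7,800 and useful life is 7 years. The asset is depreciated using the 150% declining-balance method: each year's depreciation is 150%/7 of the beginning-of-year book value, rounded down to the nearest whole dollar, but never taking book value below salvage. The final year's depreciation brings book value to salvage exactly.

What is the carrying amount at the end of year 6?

$17,762

Depreciable base = $75,484 − $7,800 = $67,684.
Year 1: ⌊$75,484 × 150%/7⌋ = $16,175. Book value $59,309.
Year 2: ⌊$59,309 × 150%/7⌋ = $12,709. Book value $46,600.
Year 3: ⌊$46,600 × 150%/7⌋ = $9,985. Book value $36,615.
Year 4: ⌊$36,615 × 150%/7⌋ = $7,846. Book value $28,769.
Year 5: ⌊$28,769 × 150%/7⌋ = $6,164. Book value $22,605.
Year 6: ⌊$22,605 × 150%/7⌋ = $4,843. Book value $17,762.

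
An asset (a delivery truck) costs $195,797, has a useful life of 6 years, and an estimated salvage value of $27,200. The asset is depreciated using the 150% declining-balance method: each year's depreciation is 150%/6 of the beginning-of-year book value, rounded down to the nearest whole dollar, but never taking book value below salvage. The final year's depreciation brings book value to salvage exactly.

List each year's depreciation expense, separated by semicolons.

Depreciable base = $195,797 − $27,200 = $168,597.
Year 1: ⌊$195,797 × 150%/6⌋ = $48,949. Book value $146,848.
Year 2: ⌊$146,848 × 150%/6⌋ = $36,712. Book value $110,136.
Year 3: ⌊$110,136 × 150%/6⌋ = $27,534. Book value $82,602.
Year 4: ⌊$82,602 × 150%/6⌋ = $20,650. Book value $61,952.
Year 5: ⌊$61,952 × 150%/6⌋ = $15,488. Book value $46,464.
Year 6 (final): $46,464 − $27,200 = $19,264. Book value $27,200.

$48,949; $36,712; $27,534; $20,650; $15,488; $19,264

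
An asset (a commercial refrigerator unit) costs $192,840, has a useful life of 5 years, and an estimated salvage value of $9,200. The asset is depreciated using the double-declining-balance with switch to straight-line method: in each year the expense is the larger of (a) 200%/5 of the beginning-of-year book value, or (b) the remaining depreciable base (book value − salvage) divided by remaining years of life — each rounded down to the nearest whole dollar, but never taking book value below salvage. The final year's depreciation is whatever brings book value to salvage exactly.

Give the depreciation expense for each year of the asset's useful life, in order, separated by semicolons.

$77,136; $46,281; $27,769; $16,661; $15,793

Depreciable base = $192,840 − $9,200 = $183,640.
Year 1: DB = ⌊$192,840 × 200%/5⌋ = $77,136; SL = ⌊$183,640/5⌋ = $36,728 → take DB $77,136. Book value $115,704.
Year 2: DB = ⌊$115,704 × 200%/5⌋ = $46,281; SL = ⌊$106,504/4⌋ = $26,626 → take DB $46,281. Book value $69,423.
Year 3: DB = ⌊$69,423 × 200%/5⌋ = $27,769; SL = ⌊$60,223/3⌋ = $20,074 → take DB $27,769. Book value $41,654.
Year 4: DB = ⌊$41,654 × 200%/5⌋ = $16,661; SL = ⌊$32,454/2⌋ = $16,227 → take DB $16,661. Book value $24,993.
Year 5 (final): $24,993 − $9,200 = $15,793. Book value $9,200.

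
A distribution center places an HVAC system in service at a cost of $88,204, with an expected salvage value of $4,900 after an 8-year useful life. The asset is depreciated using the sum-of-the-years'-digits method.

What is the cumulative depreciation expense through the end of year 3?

$48,594

Depreciable base = $88,204 − $4,900 = $83,304.
Sum of the years' digits = 8+7+6+5+4+3+2+1 = 36.
Year 1: $83,304 × 8/36 = $18,512. Book value $69,692.
Year 2: $83,304 × 7/36 = $16,198. Book value $53,494.
Year 3: $83,304 × 6/36 = $13,884. Book value $39,610.
Accumulated through year 3 = $88,204 − $39,610 = $48,594.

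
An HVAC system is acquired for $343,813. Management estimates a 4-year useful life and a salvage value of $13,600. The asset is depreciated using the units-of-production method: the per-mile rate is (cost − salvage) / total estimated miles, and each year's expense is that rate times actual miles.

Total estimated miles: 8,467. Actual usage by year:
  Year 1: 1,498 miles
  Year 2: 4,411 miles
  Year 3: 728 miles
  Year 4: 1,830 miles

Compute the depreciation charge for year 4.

Depreciable base = $343,813 − $13,600 = $330,213.
Rate = $330,213 / 8,467 miles = $39 per mile.
Year 1: 1,498 × $39 = $58,422. Book value $285,391.
Year 2: 4,411 × $39 = $172,029. Book value $113,362.
Year 3: 728 × $39 = $28,392. Book value $84,970.
Year 4: 1,830 × $39 = $71,370. Book value $13,600.

$71,370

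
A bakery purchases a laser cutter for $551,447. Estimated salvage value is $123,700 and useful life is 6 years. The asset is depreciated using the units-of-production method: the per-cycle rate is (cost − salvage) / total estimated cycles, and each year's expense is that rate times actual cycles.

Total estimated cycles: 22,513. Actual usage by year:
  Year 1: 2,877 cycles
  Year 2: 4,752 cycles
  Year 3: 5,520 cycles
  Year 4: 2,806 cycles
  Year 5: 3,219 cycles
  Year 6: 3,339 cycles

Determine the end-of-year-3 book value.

Depreciable base = $551,447 − $123,700 = $427,747.
Rate = $427,747 / 22,513 cycles = $19 per cycle.
Year 1: 2,877 × $19 = $54,663. Book value $496,784.
Year 2: 4,752 × $19 = $90,288. Book value $406,496.
Year 3: 5,520 × $19 = $104,880. Book value $301,616.

$301,616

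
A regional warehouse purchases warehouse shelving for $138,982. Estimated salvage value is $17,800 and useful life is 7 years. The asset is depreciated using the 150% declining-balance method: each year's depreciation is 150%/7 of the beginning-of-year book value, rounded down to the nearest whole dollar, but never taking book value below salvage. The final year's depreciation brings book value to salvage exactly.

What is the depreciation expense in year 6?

Depreciable base = $138,982 − $17,800 = $121,182.
Year 1: ⌊$138,982 × 150%/7⌋ = $29,781. Book value $109,201.
Year 2: ⌊$109,201 × 150%/7⌋ = $23,400. Book value $85,801.
Year 3: ⌊$85,801 × 150%/7⌋ = $18,385. Book value $67,416.
Year 4: ⌊$67,416 × 150%/7⌋ = $14,446. Book value $52,970.
Year 5: ⌊$52,970 × 150%/7⌋ = $11,350. Book value $41,620.
Year 6: ⌊$41,620 × 150%/7⌋ = $8,918. Book value $32,702.

$8,918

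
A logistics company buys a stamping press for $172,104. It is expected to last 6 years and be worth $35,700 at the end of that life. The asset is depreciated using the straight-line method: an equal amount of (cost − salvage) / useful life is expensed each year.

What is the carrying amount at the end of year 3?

$103,902

Depreciable base = $172,104 − $35,700 = $136,404.
Annual expense = $136,404 / 6 = $22,734.
End of year 1: book value $149,370.
End of year 2: book value $126,636.
End of year 3: book value $103,902.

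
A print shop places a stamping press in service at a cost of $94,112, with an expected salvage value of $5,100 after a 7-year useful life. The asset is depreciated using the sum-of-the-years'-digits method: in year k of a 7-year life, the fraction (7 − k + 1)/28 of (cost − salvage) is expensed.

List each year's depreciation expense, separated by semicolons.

Depreciable base = $94,112 − $5,100 = $89,012.
Sum of the years' digits = 7+6+5+4+3+2+1 = 28.
Year 1: $89,012 × 7/28 = $22,253. Book value $71,859.
Year 2: $89,012 × 6/28 = $19,074. Book value $52,785.
Year 3: $89,012 × 5/28 = $15,895. Book value $36,890.
Year 4: $89,012 × 4/28 = $12,716. Book value $24,174.
Year 5: $89,012 × 3/28 = $9,537. Book value $14,637.
Year 6: $89,012 × 2/28 = $6,358. Book value $8,279.
Year 7: $89,012 × 1/28 = $3,179. Book value $5,100.

$22,253; $19,074; $15,895; $12,716; $9,537; $6,358; $3,179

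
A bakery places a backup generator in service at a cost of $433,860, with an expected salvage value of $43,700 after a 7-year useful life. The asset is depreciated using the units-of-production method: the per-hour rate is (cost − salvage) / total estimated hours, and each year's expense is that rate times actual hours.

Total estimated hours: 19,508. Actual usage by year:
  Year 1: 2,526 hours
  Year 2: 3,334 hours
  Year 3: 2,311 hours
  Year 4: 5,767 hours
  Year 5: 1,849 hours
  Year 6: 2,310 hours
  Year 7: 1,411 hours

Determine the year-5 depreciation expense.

Depreciable base = $433,860 − $43,700 = $390,160.
Rate = $390,160 / 19,508 hours = $20 per hour.
Year 1: 2,526 × $20 = $50,520. Book value $383,340.
Year 2: 3,334 × $20 = $66,680. Book value $316,660.
Year 3: 2,311 × $20 = $46,220. Book value $270,440.
Year 4: 5,767 × $20 = $115,340. Book value $155,100.
Year 5: 1,849 × $20 = $36,980. Book value $118,120.

$36,980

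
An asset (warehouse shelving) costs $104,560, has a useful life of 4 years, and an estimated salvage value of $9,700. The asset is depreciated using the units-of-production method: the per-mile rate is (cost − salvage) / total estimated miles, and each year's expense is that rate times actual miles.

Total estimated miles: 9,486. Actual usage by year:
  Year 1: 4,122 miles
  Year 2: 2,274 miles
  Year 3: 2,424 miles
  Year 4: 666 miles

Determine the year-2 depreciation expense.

Depreciable base = $104,560 − $9,700 = $94,860.
Rate = $94,860 / 9,486 miles = $10 per mile.
Year 1: 4,122 × $10 = $41,220. Book value $63,340.
Year 2: 2,274 × $10 = $22,740. Book value $40,600.

$22,740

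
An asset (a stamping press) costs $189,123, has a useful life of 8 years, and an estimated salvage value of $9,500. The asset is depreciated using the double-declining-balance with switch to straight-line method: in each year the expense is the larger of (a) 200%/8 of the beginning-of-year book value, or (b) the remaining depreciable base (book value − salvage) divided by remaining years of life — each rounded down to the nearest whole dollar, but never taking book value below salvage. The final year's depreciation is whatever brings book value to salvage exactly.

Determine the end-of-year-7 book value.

Depreciable base = $189,123 − $9,500 = $179,623.
Year 1: DB = ⌊$189,123 × 200%/8⌋ = $47,280; SL = ⌊$179,623/8⌋ = $22,452 → take DB $47,280. Book value $141,843.
Year 2: DB = ⌊$141,843 × 200%/8⌋ = $35,460; SL = ⌊$132,343/7⌋ = $18,906 → take DB $35,460. Book value $106,383.
Year 3: DB = ⌊$106,383 × 200%/8⌋ = $26,595; SL = ⌊$96,883/6⌋ = $16,147 → take DB $26,595. Book value $79,788.
Year 4: DB = ⌊$79,788 × 200%/8⌋ = $19,947; SL = ⌊$70,288/5⌋ = $14,057 → take DB $19,947. Book value $59,841.
Year 5: DB = ⌊$59,841 × 200%/8⌋ = $14,960; SL = ⌊$50,341/4⌋ = $12,585 → take DB $14,960. Book value $44,881.
Year 6: DB = ⌊$44,881 × 200%/8⌋ = $11,220; SL = ⌊$35,381/3⌋ = $11,793 → take SL $11,793. Book value $33,088.
Year 7: DB = ⌊$33,088 × 200%/8⌋ = $8,272; SL = ⌊$23,588/2⌋ = $11,794 → take SL $11,794. Book value $21,294.

$21,294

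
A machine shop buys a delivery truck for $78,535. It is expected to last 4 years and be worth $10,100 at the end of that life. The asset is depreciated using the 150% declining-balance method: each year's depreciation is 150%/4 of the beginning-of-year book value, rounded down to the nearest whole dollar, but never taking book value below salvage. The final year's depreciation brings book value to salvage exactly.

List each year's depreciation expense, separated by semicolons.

$29,450; $18,406; $11,504; $9,075

Depreciable base = $78,535 − $10,100 = $68,435.
Year 1: ⌊$78,535 × 150%/4⌋ = $29,450. Book value $49,085.
Year 2: ⌊$49,085 × 150%/4⌋ = $18,406. Book value $30,679.
Year 3: ⌊$30,679 × 150%/4⌋ = $11,504. Book value $19,175.
Year 4 (final): $19,175 − $10,100 = $9,075. Book value $10,100.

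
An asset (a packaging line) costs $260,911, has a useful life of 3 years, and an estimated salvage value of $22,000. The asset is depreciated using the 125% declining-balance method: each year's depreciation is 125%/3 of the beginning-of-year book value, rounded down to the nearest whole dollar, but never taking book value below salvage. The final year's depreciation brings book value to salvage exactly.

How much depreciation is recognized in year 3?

Depreciable base = $260,911 − $22,000 = $238,911.
Year 1: ⌊$260,911 × 125%/3⌋ = $108,712. Book value $152,199.
Year 2: ⌊$152,199 × 125%/3⌋ = $63,416. Book value $88,783.
Year 3 (final): $88,783 − $22,000 = $66,783. Book value $22,000.

$66,783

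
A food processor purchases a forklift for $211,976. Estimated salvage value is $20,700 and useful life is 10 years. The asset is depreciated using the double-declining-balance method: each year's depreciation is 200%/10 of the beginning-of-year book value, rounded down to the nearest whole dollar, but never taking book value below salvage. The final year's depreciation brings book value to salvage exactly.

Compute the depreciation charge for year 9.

$7,113

Depreciable base = $211,976 − $20,700 = $191,276.
Year 1: ⌊$211,976 × 200%/10⌋ = $42,395. Book value $169,581.
Year 2: ⌊$169,581 × 200%/10⌋ = $33,916. Book value $135,665.
Year 3: ⌊$135,665 × 200%/10⌋ = $27,133. Book value $108,532.
Year 4: ⌊$108,532 × 200%/10⌋ = $21,706. Book value $86,826.
Year 5: ⌊$86,826 × 200%/10⌋ = $17,365. Book value $69,461.
Year 6: ⌊$69,461 × 200%/10⌋ = $13,892. Book value $55,569.
Year 7: ⌊$55,569 × 200%/10⌋ = $11,113. Book value $44,456.
Year 8: ⌊$44,456 × 200%/10⌋ = $8,891. Book value $35,565.
Year 9: ⌊$35,565 × 200%/10⌋ = $7,113. Book value $28,452.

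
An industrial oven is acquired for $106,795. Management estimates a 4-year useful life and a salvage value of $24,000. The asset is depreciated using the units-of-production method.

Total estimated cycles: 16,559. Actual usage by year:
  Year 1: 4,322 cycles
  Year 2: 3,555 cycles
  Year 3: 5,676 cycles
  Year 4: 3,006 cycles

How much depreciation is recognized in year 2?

Depreciable base = $106,795 − $24,000 = $82,795.
Rate = $82,795 / 16,559 cycles = $5 per cycle.
Year 1: 4,322 × $5 = $21,610. Book value $85,185.
Year 2: 3,555 × $5 = $17,775. Book value $67,410.

$17,775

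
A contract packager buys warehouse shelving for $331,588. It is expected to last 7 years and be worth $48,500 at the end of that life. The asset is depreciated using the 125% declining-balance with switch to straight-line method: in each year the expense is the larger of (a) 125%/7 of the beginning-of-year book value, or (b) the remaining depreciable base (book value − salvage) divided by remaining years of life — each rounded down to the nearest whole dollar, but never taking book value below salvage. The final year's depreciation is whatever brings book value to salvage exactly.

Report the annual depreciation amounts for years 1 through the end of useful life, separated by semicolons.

$59,212; $48,638; $39,953; $33,821; $33,821; $33,821; $33,822

Depreciable base = $331,588 − $48,500 = $283,088.
Year 1: DB = ⌊$331,588 × 125%/7⌋ = $59,212; SL = ⌊$283,088/7⌋ = $40,441 → take DB $59,212. Book value $272,376.
Year 2: DB = ⌊$272,376 × 125%/7⌋ = $48,638; SL = ⌊$223,876/6⌋ = $37,312 → take DB $48,638. Book value $223,738.
Year 3: DB = ⌊$223,738 × 125%/7⌋ = $39,953; SL = ⌊$175,238/5⌋ = $35,047 → take DB $39,953. Book value $183,785.
Year 4: DB = ⌊$183,785 × 125%/7⌋ = $32,818; SL = ⌊$135,285/4⌋ = $33,821 → take SL $33,821. Book value $149,964.
Year 5: DB = ⌊$149,964 × 125%/7⌋ = $26,779; SL = ⌊$101,464/3⌋ = $33,821 → take SL $33,821. Book value $116,143.
Year 6: DB = ⌊$116,143 × 125%/7⌋ = $20,739; SL = ⌊$67,643/2⌋ = $33,821 → take SL $33,821. Book value $82,322.
Year 7 (final): $82,322 − $48,500 = $33,822. Book value $48,500.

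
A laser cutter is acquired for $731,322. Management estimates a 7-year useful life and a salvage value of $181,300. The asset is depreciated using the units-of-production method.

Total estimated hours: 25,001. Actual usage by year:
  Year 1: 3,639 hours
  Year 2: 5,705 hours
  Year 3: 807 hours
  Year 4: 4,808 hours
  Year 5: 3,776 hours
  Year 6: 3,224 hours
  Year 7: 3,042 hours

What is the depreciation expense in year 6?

Depreciable base = $731,322 − $181,300 = $550,022.
Rate = $550,022 / 25,001 hours = $22 per hour.
Year 1: 3,639 × $22 = $80,058. Book value $651,264.
Year 2: 5,705 × $22 = $125,510. Book value $525,754.
Year 3: 807 × $22 = $17,754. Book value $508,000.
Year 4: 4,808 × $22 = $105,776. Book value $402,224.
Year 5: 3,776 × $22 = $83,072. Book value $319,152.
Year 6: 3,224 × $22 = $70,928. Book value $248,224.

$70,928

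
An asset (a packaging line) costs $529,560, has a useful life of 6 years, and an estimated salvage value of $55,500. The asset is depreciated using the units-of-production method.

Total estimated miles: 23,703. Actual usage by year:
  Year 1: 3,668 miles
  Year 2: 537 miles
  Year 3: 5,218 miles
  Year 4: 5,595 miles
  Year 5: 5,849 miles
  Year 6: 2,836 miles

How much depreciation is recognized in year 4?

Depreciable base = $529,560 − $55,500 = $474,060.
Rate = $474,060 / 23,703 miles = $20 per mile.
Year 1: 3,668 × $20 = $73,360. Book value $456,200.
Year 2: 537 × $20 = $10,740. Book value $445,460.
Year 3: 5,218 × $20 = $104,360. Book value $341,100.
Year 4: 5,595 × $20 = $111,900. Book value $229,200.

$111,900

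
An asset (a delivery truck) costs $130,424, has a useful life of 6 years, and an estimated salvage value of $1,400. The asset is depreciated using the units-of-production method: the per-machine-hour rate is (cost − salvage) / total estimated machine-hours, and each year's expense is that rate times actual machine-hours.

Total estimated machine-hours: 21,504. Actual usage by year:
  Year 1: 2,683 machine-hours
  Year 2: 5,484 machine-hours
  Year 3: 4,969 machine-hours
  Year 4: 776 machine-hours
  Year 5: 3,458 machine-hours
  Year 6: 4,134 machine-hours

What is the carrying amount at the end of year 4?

$46,952

Depreciable base = $130,424 − $1,400 = $129,024.
Rate = $129,024 / 21,504 machine-hours = $6 per machine-hour.
Year 1: 2,683 × $6 = $16,098. Book value $114,326.
Year 2: 5,484 × $6 = $32,904. Book value $81,422.
Year 3: 4,969 × $6 = $29,814. Book value $51,608.
Year 4: 776 × $6 = $4,656. Book value $46,952.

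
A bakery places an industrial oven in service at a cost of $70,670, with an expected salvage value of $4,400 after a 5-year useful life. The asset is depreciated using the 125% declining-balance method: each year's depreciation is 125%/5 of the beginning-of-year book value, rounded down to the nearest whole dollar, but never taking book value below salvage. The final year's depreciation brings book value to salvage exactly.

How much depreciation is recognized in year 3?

$9,938

Depreciable base = $70,670 − $4,400 = $66,270.
Year 1: ⌊$70,670 × 125%/5⌋ = $17,667. Book value $53,003.
Year 2: ⌊$53,003 × 125%/5⌋ = $13,250. Book value $39,753.
Year 3: ⌊$39,753 × 125%/5⌋ = $9,938. Book value $29,815.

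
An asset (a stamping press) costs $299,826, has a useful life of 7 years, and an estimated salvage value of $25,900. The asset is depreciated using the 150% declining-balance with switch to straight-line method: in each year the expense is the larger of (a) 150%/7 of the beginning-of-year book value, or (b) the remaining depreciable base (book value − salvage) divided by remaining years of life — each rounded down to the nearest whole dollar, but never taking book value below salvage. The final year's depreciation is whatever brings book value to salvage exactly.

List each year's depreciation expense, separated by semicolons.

Depreciable base = $299,826 − $25,900 = $273,926.
Year 1: DB = ⌊$299,826 × 150%/7⌋ = $64,248; SL = ⌊$273,926/7⌋ = $39,132 → take DB $64,248. Book value $235,578.
Year 2: DB = ⌊$235,578 × 150%/7⌋ = $50,481; SL = ⌊$209,678/6⌋ = $34,946 → take DB $50,481. Book value $185,097.
Year 3: DB = ⌊$185,097 × 150%/7⌋ = $39,663; SL = ⌊$159,197/5⌋ = $31,839 → take DB $39,663. Book value $145,434.
Year 4: DB = ⌊$145,434 × 150%/7⌋ = $31,164; SL = ⌊$119,534/4⌋ = $29,883 → take DB $31,164. Book value $114,270.
Year 5: DB = ⌊$114,270 × 150%/7⌋ = $24,486; SL = ⌊$88,370/3⌋ = $29,456 → take SL $29,456. Book value $84,814.
Year 6: DB = ⌊$84,814 × 150%/7⌋ = $18,174; SL = ⌊$58,914/2⌋ = $29,457 → take SL $29,457. Book value $55,357.
Year 7 (final): $55,357 − $25,900 = $29,457. Book value $25,900.

$64,248; $50,481; $39,663; $31,164; $29,456; $29,457; $29,457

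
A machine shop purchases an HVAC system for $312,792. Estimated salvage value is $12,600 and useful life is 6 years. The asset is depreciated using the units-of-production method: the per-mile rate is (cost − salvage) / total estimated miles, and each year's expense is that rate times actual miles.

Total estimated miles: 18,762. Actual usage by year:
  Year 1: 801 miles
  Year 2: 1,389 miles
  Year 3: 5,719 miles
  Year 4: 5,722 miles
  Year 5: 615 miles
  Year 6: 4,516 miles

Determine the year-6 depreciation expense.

Depreciable base = $312,792 − $12,600 = $300,192.
Rate = $300,192 / 18,762 miles = $16 per mile.
Year 1: 801 × $16 = $12,816. Book value $299,976.
Year 2: 1,389 × $16 = $22,224. Book value $277,752.
Year 3: 5,719 × $16 = $91,504. Book value $186,248.
Year 4: 5,722 × $16 = $91,552. Book value $94,696.
Year 5: 615 × $16 = $9,840. Book value $84,856.
Year 6: 4,516 × $16 = $72,256. Book value $12,600.

$72,256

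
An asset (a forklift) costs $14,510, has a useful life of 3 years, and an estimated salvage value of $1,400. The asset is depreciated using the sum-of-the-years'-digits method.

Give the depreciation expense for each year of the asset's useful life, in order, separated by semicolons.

Depreciable base = $14,510 − $1,400 = $13,110.
Sum of the years' digits = 3+2+1 = 6.
Year 1: $13,110 × 3/6 = $6,555. Book value $7,955.
Year 2: $13,110 × 2/6 = $4,370. Book value $3,585.
Year 3: $13,110 × 1/6 = $2,185. Book value $1,400.

$6,555; $4,370; $2,185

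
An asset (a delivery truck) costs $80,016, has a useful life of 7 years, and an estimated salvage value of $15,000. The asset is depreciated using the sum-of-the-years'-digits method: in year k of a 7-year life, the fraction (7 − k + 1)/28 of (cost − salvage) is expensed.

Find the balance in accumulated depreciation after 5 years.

$58,050

Depreciable base = $80,016 − $15,000 = $65,016.
Sum of the years' digits = 7+6+5+4+3+2+1 = 28.
Year 1: $65,016 × 7/28 = $16,254. Book value $63,762.
Year 2: $65,016 × 6/28 = $13,932. Book value $49,830.
Year 3: $65,016 × 5/28 = $11,610. Book value $38,220.
Year 4: $65,016 × 4/28 = $9,288. Book value $28,932.
Year 5: $65,016 × 3/28 = $6,966. Book value $21,966.
Accumulated through year 5 = $80,016 − $21,966 = $58,050.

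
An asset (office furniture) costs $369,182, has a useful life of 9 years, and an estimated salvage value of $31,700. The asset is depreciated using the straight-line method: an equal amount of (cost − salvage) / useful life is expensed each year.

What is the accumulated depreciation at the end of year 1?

$37,498

Depreciable base = $369,182 − $31,700 = $337,482.
Annual expense = $337,482 / 9 = $37,498.
End of year 1: book value $331,684.
Accumulated through year 1 = $369,182 − $331,684 = $37,498.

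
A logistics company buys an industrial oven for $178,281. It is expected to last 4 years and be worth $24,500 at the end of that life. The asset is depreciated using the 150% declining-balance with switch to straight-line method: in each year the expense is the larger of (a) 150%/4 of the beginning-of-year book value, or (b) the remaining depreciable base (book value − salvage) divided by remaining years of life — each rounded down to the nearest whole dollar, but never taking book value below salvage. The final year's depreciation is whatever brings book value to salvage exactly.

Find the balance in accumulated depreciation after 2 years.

Depreciable base = $178,281 − $24,500 = $153,781.
Year 1: DB = ⌊$178,281 × 150%/4⌋ = $66,855; SL = ⌊$153,781/4⌋ = $38,445 → take DB $66,855. Book value $111,426.
Year 2: DB = ⌊$111,426 × 150%/4⌋ = $41,784; SL = ⌊$86,926/3⌋ = $28,975 → take DB $41,784. Book value $69,642.
Accumulated through year 2 = $178,281 − $69,642 = $108,639.

$108,639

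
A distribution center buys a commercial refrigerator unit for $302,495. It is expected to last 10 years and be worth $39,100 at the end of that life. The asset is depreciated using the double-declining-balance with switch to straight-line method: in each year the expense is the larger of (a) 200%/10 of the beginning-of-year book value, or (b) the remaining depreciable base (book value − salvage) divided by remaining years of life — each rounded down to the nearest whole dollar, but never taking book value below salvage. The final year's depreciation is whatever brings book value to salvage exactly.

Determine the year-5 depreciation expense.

Depreciable base = $302,495 − $39,100 = $263,395.
Year 1: DB = ⌊$302,495 × 200%/10⌋ = $60,499; SL = ⌊$263,395/10⌋ = $26,339 → take DB $60,499. Book value $241,996.
Year 2: DB = ⌊$241,996 × 200%/10⌋ = $48,399; SL = ⌊$202,896/9⌋ = $22,544 → take DB $48,399. Book value $193,597.
Year 3: DB = ⌊$193,597 × 200%/10⌋ = $38,719; SL = ⌊$154,497/8⌋ = $19,312 → take DB $38,719. Book value $154,878.
Year 4: DB = ⌊$154,878 × 200%/10⌋ = $30,975; SL = ⌊$115,778/7⌋ = $16,539 → take DB $30,975. Book value $123,903.
Year 5: DB = ⌊$123,903 × 200%/10⌋ = $24,780; SL = ⌊$84,803/6⌋ = $14,133 → take DB $24,780. Book value $99,123.

$24,780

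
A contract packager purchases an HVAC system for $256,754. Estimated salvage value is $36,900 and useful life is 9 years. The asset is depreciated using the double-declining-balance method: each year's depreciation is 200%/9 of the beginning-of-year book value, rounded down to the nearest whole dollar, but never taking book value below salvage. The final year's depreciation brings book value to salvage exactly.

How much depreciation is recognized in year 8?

$7,310

Depreciable base = $256,754 − $36,900 = $219,854.
Year 1: ⌊$256,754 × 200%/9⌋ = $57,056. Book value $199,698.
Year 2: ⌊$199,698 × 200%/9⌋ = $44,377. Book value $155,321.
Year 3: ⌊$155,321 × 200%/9⌋ = $34,515. Book value $120,806.
Year 4: ⌊$120,806 × 200%/9⌋ = $26,845. Book value $93,961.
Year 5: ⌊$93,961 × 200%/9⌋ = $20,880. Book value $73,081.
Year 6: ⌊$73,081 × 200%/9⌋ = $16,240. Book value $56,841.
Year 7: ⌊$56,841 × 200%/9⌋ = $12,631. Book value $44,210.
Year 8: ⌊$44,210 × 200%/9⌋ = $9,824, capped at $7,310. Book value $36,900.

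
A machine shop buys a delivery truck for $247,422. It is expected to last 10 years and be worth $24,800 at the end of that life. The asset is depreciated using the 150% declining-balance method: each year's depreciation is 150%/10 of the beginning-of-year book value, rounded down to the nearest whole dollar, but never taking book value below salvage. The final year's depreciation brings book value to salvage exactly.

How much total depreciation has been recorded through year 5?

Depreciable base = $247,422 − $24,800 = $222,622.
Year 1: ⌊$247,422 × 150%/10⌋ = $37,113. Book value $210,309.
Year 2: ⌊$210,309 × 150%/10⌋ = $31,546. Book value $178,763.
Year 3: ⌊$178,763 × 150%/10⌋ = $26,814. Book value $151,949.
Year 4: ⌊$151,949 × 150%/10⌋ = $22,792. Book value $129,157.
Year 5: ⌊$129,157 × 150%/10⌋ = $19,373. Book value $109,784.
Accumulated through year 5 = $247,422 − $109,784 = $137,638.

$137,638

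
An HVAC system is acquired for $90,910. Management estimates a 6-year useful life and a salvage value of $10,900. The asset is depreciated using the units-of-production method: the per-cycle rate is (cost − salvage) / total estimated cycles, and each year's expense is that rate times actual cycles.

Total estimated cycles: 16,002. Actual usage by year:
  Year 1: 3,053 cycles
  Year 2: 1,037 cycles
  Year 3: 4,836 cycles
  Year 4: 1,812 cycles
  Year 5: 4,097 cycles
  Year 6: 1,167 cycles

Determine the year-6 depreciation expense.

Depreciable base = $90,910 − $10,900 = $80,010.
Rate = $80,010 / 16,002 cycles = $5 per cycle.
Year 1: 3,053 × $5 = $15,265. Book value $75,645.
Year 2: 1,037 × $5 = $5,185. Book value $70,460.
Year 3: 4,836 × $5 = $24,180. Book value $46,280.
Year 4: 1,812 × $5 = $9,060. Book value $37,220.
Year 5: 4,097 × $5 = $20,485. Book value $16,735.
Year 6: 1,167 × $5 = $5,835. Book value $10,900.

$5,835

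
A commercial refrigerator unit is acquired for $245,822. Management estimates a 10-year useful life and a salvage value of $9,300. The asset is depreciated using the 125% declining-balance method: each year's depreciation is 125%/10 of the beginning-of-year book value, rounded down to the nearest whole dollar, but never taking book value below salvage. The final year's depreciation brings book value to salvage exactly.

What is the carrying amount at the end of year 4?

$144,098

Depreciable base = $245,822 − $9,300 = $236,522.
Year 1: ⌊$245,822 × 125%/10⌋ = $30,727. Book value $215,095.
Year 2: ⌊$215,095 × 125%/10⌋ = $26,886. Book value $188,209.
Year 3: ⌊$188,209 × 125%/10⌋ = $23,526. Book value $164,683.
Year 4: ⌊$164,683 × 125%/10⌋ = $20,585. Book value $144,098.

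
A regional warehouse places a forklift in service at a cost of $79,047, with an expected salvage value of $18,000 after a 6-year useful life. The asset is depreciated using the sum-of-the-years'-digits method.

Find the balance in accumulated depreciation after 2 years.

$31,977

Depreciable base = $79,047 − $18,000 = $61,047.
Sum of the years' digits = 6+5+4+3+2+1 = 21.
Year 1: $61,047 × 6/21 = $17,442. Book value $61,605.
Year 2: $61,047 × 5/21 = $14,535. Book value $47,070.
Accumulated through year 2 = $79,047 − $47,070 = $31,977.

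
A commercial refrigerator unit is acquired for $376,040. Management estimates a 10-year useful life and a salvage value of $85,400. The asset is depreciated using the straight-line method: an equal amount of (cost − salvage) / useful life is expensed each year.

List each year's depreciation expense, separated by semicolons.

Depreciable base = $376,040 − $85,400 = $290,640.
Annual expense = $290,640 / 10 = $29,064.
End of year 1: book value $346,976.
End of year 2: book value $317,912.
End of year 3: book value $288,848.
End of year 4: book value $259,784.
End of year 5: book value $230,720.
End of year 6: book value $201,656.
End of year 7: book value $172,592.
End of year 8: book value $143,528.
End of year 9: book value $114,464.
End of year 10: book value $85,400.

$29,064; $29,064; $29,064; $29,064; $29,064; $29,064; $29,064; $29,064; $29,064; $29,064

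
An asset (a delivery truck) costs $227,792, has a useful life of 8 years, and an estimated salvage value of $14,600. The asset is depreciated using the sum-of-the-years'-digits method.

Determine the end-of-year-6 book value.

Depreciable base = $227,792 − $14,600 = $213,192.
Sum of the years' digits = 8+7+6+5+4+3+2+1 = 36.
Year 1: $213,192 × 8/36 = $47,376. Book value $180,416.
Year 2: $213,192 × 7/36 = $41,454. Book value $138,962.
Year 3: $213,192 × 6/36 = $35,532. Book value $103,430.
Year 4: $213,192 × 5/36 = $29,610. Book value $73,820.
Year 5: $213,192 × 4/36 = $23,688. Book value $50,132.
Year 6: $213,192 × 3/36 = $17,766. Book value $32,366.

$32,366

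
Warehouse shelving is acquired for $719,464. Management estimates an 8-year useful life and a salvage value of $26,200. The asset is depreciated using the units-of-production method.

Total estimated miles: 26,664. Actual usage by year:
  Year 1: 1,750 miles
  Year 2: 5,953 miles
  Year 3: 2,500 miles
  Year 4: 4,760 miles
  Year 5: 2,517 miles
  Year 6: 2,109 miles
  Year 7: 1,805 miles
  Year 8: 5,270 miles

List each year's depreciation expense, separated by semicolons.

Depreciable base = $719,464 − $26,200 = $693,264.
Rate = $693,264 / 26,664 miles = $26 per mile.
Year 1: 1,750 × $26 = $45,500. Book value $673,964.
Year 2: 5,953 × $26 = $154,778. Book value $519,186.
Year 3: 2,500 × $26 = $65,000. Book value $454,186.
Year 4: 4,760 × $26 = $123,760. Book value $330,426.
Year 5: 2,517 × $26 = $65,442. Book value $264,984.
Year 6: 2,109 × $26 = $54,834. Book value $210,150.
Year 7: 1,805 × $26 = $46,930. Book value $163,220.
Year 8: 5,270 × $26 = $137,020. Book value $26,200.

$45,500; $154,778; $65,000; $123,760; $65,442; $54,834; $46,930; $137,020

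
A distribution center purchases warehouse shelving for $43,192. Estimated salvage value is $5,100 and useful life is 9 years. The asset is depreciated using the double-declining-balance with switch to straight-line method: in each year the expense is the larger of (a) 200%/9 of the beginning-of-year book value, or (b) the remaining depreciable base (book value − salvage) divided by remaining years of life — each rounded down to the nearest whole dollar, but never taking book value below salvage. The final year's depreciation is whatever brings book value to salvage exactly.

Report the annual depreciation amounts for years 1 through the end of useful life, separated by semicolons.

Depreciable base = $43,192 − $5,100 = $38,092.
Year 1: DB = ⌊$43,192 × 200%/9⌋ = $9,598; SL = ⌊$38,092/9⌋ = $4,232 → take DB $9,598. Book value $33,594.
Year 2: DB = ⌊$33,594 × 200%/9⌋ = $7,465; SL = ⌊$28,494/8⌋ = $3,561 → take DB $7,465. Book value $26,129.
Year 3: DB = ⌊$26,129 × 200%/9⌋ = $5,806; SL = ⌊$21,029/7⌋ = $3,004 → take DB $5,806. Book value $20,323.
Year 4: DB = ⌊$20,323 × 200%/9⌋ = $4,516; SL = ⌊$15,223/6⌋ = $2,537 → take DB $4,516. Book value $15,807.
Year 5: DB = ⌊$15,807 × 200%/9⌋ = $3,512; SL = ⌊$10,707/5⌋ = $2,141 → take DB $3,512. Book value $12,295.
Year 6: DB = ⌊$12,295 × 200%/9⌋ = $2,732; SL = ⌊$7,195/4⌋ = $1,798 → take DB $2,732. Book value $9,563.
Year 7: DB = ⌊$9,563 × 200%/9⌋ = $2,125; SL = ⌊$4,463/3⌋ = $1,487 → take DB $2,125. Book value $7,438.
Year 8: DB = ⌊$7,438 × 200%/9⌋ = $1,652; SL = ⌊$2,338/2⌋ = $1,169 → take DB $1,652. Book value $5,786.
Year 9 (final): $5,786 − $5,100 = $686. Book value $5,100.

$9,598; $7,465; $5,806; $4,516; $3,512; $2,732; $2,125; $1,652; $686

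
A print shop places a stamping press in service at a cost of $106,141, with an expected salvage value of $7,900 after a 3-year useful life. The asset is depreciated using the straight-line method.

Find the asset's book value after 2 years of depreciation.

Depreciable base = $106,141 − $7,900 = $98,241.
Annual expense = $98,241 / 3 = $32,747.
End of year 1: book value $73,394.
End of year 2: book value $40,647.

$40,647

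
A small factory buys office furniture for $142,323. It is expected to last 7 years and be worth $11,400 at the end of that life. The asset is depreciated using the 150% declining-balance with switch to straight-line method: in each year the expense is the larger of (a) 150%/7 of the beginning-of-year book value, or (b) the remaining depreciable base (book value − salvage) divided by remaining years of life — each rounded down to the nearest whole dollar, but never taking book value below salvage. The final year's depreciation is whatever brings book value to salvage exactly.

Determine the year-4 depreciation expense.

$14,793

Depreciable base = $142,323 − $11,400 = $130,923.
Year 1: DB = ⌊$142,323 × 150%/7⌋ = $30,497; SL = ⌊$130,923/7⌋ = $18,703 → take DB $30,497. Book value $111,826.
Year 2: DB = ⌊$111,826 × 150%/7⌋ = $23,962; SL = ⌊$100,426/6⌋ = $16,737 → take DB $23,962. Book value $87,864.
Year 3: DB = ⌊$87,864 × 150%/7⌋ = $18,828; SL = ⌊$76,464/5⌋ = $15,292 → take DB $18,828. Book value $69,036.
Year 4: DB = ⌊$69,036 × 150%/7⌋ = $14,793; SL = ⌊$57,636/4⌋ = $14,409 → take DB $14,793. Book value $54,243.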